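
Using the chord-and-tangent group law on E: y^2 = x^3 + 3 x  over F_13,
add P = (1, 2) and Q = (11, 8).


P != Q, so use the chord formula.
s = (y2 - y1) / (x2 - x1) = (6) / (10) mod 13 = 11
x3 = s^2 - x1 - x2 mod 13 = 11^2 - 1 - 11 = 5
y3 = s (x1 - x3) - y1 mod 13 = 11 * (1 - 5) - 2 = 6

P + Q = (5, 6)


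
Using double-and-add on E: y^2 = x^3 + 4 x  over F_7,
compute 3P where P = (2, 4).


k = 3 = 11_2 (binary, LSB first: 11)
Double-and-add from P = (2, 4):
  bit 0 = 1: acc = O + (2, 4) = (2, 4)
  bit 1 = 1: acc = (2, 4) + (0, 0) = (2, 3)

3P = (2, 3)


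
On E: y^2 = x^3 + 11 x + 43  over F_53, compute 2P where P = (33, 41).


Doubling: s = (3 x1^2 + a) / (2 y1)
s = (3*33^2 + 11) / (2*41) mod 53 = 18
x3 = s^2 - 2 x1 mod 53 = 18^2 - 2*33 = 46
y3 = s (x1 - x3) - y1 mod 53 = 18 * (33 - 46) - 41 = 43

2P = (46, 43)


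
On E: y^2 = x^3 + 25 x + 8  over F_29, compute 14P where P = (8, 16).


k = 14 = 1110_2 (binary, LSB first: 0111)
Double-and-add from P = (8, 16):
  bit 0 = 0: acc unchanged = O
  bit 1 = 1: acc = O + (9, 18) = (9, 18)
  bit 2 = 1: acc = (9, 18) + (12, 8) = (3, 20)
  bit 3 = 1: acc = (3, 20) + (1, 18) = (26, 15)

14P = (26, 15)


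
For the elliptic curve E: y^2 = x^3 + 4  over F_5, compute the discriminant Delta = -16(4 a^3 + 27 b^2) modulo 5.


4 a^3 + 27 b^2 = 4*0^3 + 27*4^2 = 0 + 432 = 432
Delta = -16 * (432) = -6912
Delta mod 5 = 3

Delta = 3 (mod 5)


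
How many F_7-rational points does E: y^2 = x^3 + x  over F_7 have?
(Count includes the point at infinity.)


For each x in F_7, count y with y^2 = x^3 + 1 x + 0 mod 7:
  x = 0: RHS = 0, y in [0]  -> 1 point(s)
  x = 1: RHS = 2, y in [3, 4]  -> 2 point(s)
  x = 3: RHS = 2, y in [3, 4]  -> 2 point(s)
  x = 5: RHS = 4, y in [2, 5]  -> 2 point(s)
Affine points: 7. Add the point at infinity: total = 8.

#E(F_7) = 8


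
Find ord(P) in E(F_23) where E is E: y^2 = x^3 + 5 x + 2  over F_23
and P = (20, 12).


Compute successive multiples of P until we hit O:
  1P = (20, 12)
  2P = (18, 6)
  3P = (17, 20)
  4P = (11, 10)
  5P = (0, 18)
  6P = (7, 14)
  7P = (8, 18)
  8P = (1, 13)
  ... (continuing to 21P)
  21P = O

ord(P) = 21


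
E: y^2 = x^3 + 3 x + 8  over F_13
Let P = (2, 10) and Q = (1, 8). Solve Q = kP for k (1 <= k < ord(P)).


Enumerate multiples of P until we hit Q = (1, 8):
  1P = (2, 10)
  2P = (12, 2)
  3P = (9, 6)
  4P = (1, 8)
Match found at i = 4.

k = 4


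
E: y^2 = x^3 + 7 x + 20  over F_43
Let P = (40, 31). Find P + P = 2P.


Doubling: s = (3 x1^2 + a) / (2 y1)
s = (3*40^2 + 7) / (2*31) mod 43 = 38
x3 = s^2 - 2 x1 mod 43 = 38^2 - 2*40 = 31
y3 = s (x1 - x3) - y1 mod 43 = 38 * (40 - 31) - 31 = 10

2P = (31, 10)


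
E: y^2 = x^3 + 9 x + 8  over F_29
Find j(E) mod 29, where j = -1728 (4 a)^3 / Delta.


Delta = -16(4 a^3 + 27 b^2) mod 29 = 23
-1728 * (4 a)^3 = -1728 * (4*9)^3 mod 29 = 27
j = 27 * 23^(-1) mod 29 = 10

j = 10 (mod 29)


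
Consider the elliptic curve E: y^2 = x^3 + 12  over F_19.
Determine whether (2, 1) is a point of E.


Check whether y^2 = x^3 + 0 x + 12 (mod 19) for (x, y) = (2, 1).
LHS: y^2 = 1^2 mod 19 = 1
RHS: x^3 + 0 x + 12 = 2^3 + 0*2 + 12 mod 19 = 1
LHS = RHS

Yes, on the curve


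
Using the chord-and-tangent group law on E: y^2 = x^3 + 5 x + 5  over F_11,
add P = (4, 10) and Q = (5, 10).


P != Q, so use the chord formula.
s = (y2 - y1) / (x2 - x1) = (0) / (1) mod 11 = 0
x3 = s^2 - x1 - x2 mod 11 = 0^2 - 4 - 5 = 2
y3 = s (x1 - x3) - y1 mod 11 = 0 * (4 - 2) - 10 = 1

P + Q = (2, 1)


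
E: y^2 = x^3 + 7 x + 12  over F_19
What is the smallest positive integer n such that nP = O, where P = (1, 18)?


Compute successive multiples of P until we hit O:
  1P = (1, 18)
  2P = (4, 16)
  3P = (6, 17)
  4P = (9, 14)
  5P = (14, 17)
  6P = (13, 18)
  7P = (5, 1)
  8P = (18, 2)
  ... (continuing to 22P)
  22P = O

ord(P) = 22


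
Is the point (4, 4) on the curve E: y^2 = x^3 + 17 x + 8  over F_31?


Check whether y^2 = x^3 + 17 x + 8 (mod 31) for (x, y) = (4, 4).
LHS: y^2 = 4^2 mod 31 = 16
RHS: x^3 + 17 x + 8 = 4^3 + 17*4 + 8 mod 31 = 16
LHS = RHS

Yes, on the curve


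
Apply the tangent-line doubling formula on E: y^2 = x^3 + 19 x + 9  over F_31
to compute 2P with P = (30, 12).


Doubling: s = (3 x1^2 + a) / (2 y1)
s = (3*30^2 + 19) / (2*12) mod 31 = 19
x3 = s^2 - 2 x1 mod 31 = 19^2 - 2*30 = 22
y3 = s (x1 - x3) - y1 mod 31 = 19 * (30 - 22) - 12 = 16

2P = (22, 16)


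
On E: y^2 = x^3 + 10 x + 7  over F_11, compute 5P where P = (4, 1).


k = 5 = 101_2 (binary, LSB first: 101)
Double-and-add from P = (4, 1):
  bit 0 = 1: acc = O + (4, 1) = (4, 1)
  bit 1 = 0: acc unchanged = (4, 1)
  bit 2 = 1: acc = (4, 1) + (9, 1) = (9, 10)

5P = (9, 10)


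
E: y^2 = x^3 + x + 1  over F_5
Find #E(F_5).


For each x in F_5, count y with y^2 = x^3 + 1 x + 1 mod 5:
  x = 0: RHS = 1, y in [1, 4]  -> 2 point(s)
  x = 2: RHS = 1, y in [1, 4]  -> 2 point(s)
  x = 3: RHS = 1, y in [1, 4]  -> 2 point(s)
  x = 4: RHS = 4, y in [2, 3]  -> 2 point(s)
Affine points: 8. Add the point at infinity: total = 9.

#E(F_5) = 9


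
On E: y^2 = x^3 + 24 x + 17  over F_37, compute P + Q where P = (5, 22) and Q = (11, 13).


P != Q, so use the chord formula.
s = (y2 - y1) / (x2 - x1) = (28) / (6) mod 37 = 17
x3 = s^2 - x1 - x2 mod 37 = 17^2 - 5 - 11 = 14
y3 = s (x1 - x3) - y1 mod 37 = 17 * (5 - 14) - 22 = 10

P + Q = (14, 10)


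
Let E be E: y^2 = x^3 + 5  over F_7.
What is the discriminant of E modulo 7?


4 a^3 + 27 b^2 = 4*0^3 + 27*5^2 = 0 + 675 = 675
Delta = -16 * (675) = -10800
Delta mod 7 = 1

Delta = 1 (mod 7)


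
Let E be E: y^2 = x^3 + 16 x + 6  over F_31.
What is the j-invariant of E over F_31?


Delta = -16(4 a^3 + 27 b^2) mod 31 = 2
-1728 * (4 a)^3 = -1728 * (4*16)^3 mod 31 = 2
j = 2 * 2^(-1) mod 31 = 1

j = 1 (mod 31)


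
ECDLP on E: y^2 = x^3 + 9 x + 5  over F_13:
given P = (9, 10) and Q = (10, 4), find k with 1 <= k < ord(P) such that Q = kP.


Enumerate multiples of P until we hit Q = (10, 4):
  1P = (9, 10)
  2P = (4, 1)
  3P = (10, 9)
  4P = (8, 2)
  5P = (8, 11)
  6P = (10, 4)
Match found at i = 6.

k = 6


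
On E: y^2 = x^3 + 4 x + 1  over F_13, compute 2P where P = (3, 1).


Doubling: s = (3 x1^2 + a) / (2 y1)
s = (3*3^2 + 4) / (2*1) mod 13 = 9
x3 = s^2 - 2 x1 mod 13 = 9^2 - 2*3 = 10
y3 = s (x1 - x3) - y1 mod 13 = 9 * (3 - 10) - 1 = 1

2P = (10, 1)


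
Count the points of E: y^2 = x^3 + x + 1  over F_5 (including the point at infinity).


For each x in F_5, count y with y^2 = x^3 + 1 x + 1 mod 5:
  x = 0: RHS = 1, y in [1, 4]  -> 2 point(s)
  x = 2: RHS = 1, y in [1, 4]  -> 2 point(s)
  x = 3: RHS = 1, y in [1, 4]  -> 2 point(s)
  x = 4: RHS = 4, y in [2, 3]  -> 2 point(s)
Affine points: 8. Add the point at infinity: total = 9.

#E(F_5) = 9


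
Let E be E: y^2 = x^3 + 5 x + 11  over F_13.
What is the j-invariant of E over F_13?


Delta = -16(4 a^3 + 27 b^2) mod 13 = 9
-1728 * (4 a)^3 = -1728 * (4*5)^3 mod 13 = 5
j = 5 * 9^(-1) mod 13 = 2

j = 2 (mod 13)


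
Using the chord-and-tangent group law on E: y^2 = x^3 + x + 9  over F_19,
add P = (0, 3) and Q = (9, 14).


P != Q, so use the chord formula.
s = (y2 - y1) / (x2 - x1) = (11) / (9) mod 19 = 16
x3 = s^2 - x1 - x2 mod 19 = 16^2 - 0 - 9 = 0
y3 = s (x1 - x3) - y1 mod 19 = 16 * (0 - 0) - 3 = 16

P + Q = (0, 16)


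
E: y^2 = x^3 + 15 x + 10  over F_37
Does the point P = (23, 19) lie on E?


Check whether y^2 = x^3 + 15 x + 10 (mod 37) for (x, y) = (23, 19).
LHS: y^2 = 19^2 mod 37 = 28
RHS: x^3 + 15 x + 10 = 23^3 + 15*23 + 10 mod 37 = 16
LHS != RHS

No, not on the curve


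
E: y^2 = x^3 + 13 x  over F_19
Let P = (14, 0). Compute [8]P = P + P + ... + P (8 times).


k = 8 = 1000_2 (binary, LSB first: 0001)
Double-and-add from P = (14, 0):
  bit 0 = 0: acc unchanged = O
  bit 1 = 0: acc unchanged = O
  bit 2 = 0: acc unchanged = O
  bit 3 = 1: acc = O + O = O

8P = O


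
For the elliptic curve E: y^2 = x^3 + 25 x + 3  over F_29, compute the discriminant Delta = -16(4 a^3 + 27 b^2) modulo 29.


4 a^3 + 27 b^2 = 4*25^3 + 27*3^2 = 62500 + 243 = 62743
Delta = -16 * (62743) = -1003888
Delta mod 29 = 5

Delta = 5 (mod 29)


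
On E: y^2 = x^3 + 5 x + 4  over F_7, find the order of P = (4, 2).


Compute successive multiples of P until we hit O:
  1P = (4, 2)
  2P = (0, 2)
  3P = (3, 5)
  4P = (2, 6)
  5P = (5, 0)
  6P = (2, 1)
  7P = (3, 2)
  8P = (0, 5)
  ... (continuing to 10P)
  10P = O

ord(P) = 10


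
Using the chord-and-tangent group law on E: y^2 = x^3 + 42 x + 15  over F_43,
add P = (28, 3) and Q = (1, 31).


P != Q, so use the chord formula.
s = (y2 - y1) / (x2 - x1) = (28) / (16) mod 43 = 34
x3 = s^2 - x1 - x2 mod 43 = 34^2 - 28 - 1 = 9
y3 = s (x1 - x3) - y1 mod 43 = 34 * (28 - 9) - 3 = 41

P + Q = (9, 41)


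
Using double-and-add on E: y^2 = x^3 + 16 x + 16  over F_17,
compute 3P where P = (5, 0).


k = 3 = 11_2 (binary, LSB first: 11)
Double-and-add from P = (5, 0):
  bit 0 = 1: acc = O + (5, 0) = (5, 0)
  bit 1 = 1: acc = (5, 0) + O = (5, 0)

3P = (5, 0)


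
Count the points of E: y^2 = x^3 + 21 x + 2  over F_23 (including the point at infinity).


For each x in F_23, count y with y^2 = x^3 + 21 x + 2 mod 23:
  x = 0: RHS = 2, y in [5, 18]  -> 2 point(s)
  x = 1: RHS = 1, y in [1, 22]  -> 2 point(s)
  x = 2: RHS = 6, y in [11, 12]  -> 2 point(s)
  x = 3: RHS = 0, y in [0]  -> 1 point(s)
  x = 4: RHS = 12, y in [9, 14]  -> 2 point(s)
  x = 5: RHS = 2, y in [5, 18]  -> 2 point(s)
  x = 7: RHS = 9, y in [3, 20]  -> 2 point(s)
  x = 9: RHS = 0, y in [0]  -> 1 point(s)
  x = 10: RHS = 16, y in [4, 19]  -> 2 point(s)
  x = 11: RHS = 0, y in [0]  -> 1 point(s)
  x = 12: RHS = 4, y in [2, 21]  -> 2 point(s)
  x = 14: RHS = 4, y in [2, 21]  -> 2 point(s)
  x = 15: RHS = 12, y in [9, 14]  -> 2 point(s)
  x = 16: RHS = 18, y in [8, 15]  -> 2 point(s)
  x = 18: RHS = 2, y in [5, 18]  -> 2 point(s)
  x = 20: RHS = 4, y in [2, 21]  -> 2 point(s)
  x = 22: RHS = 3, y in [7, 16]  -> 2 point(s)
Affine points: 31. Add the point at infinity: total = 32.

#E(F_23) = 32


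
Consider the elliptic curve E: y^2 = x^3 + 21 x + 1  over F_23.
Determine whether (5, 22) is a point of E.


Check whether y^2 = x^3 + 21 x + 1 (mod 23) for (x, y) = (5, 22).
LHS: y^2 = 22^2 mod 23 = 1
RHS: x^3 + 21 x + 1 = 5^3 + 21*5 + 1 mod 23 = 1
LHS = RHS

Yes, on the curve


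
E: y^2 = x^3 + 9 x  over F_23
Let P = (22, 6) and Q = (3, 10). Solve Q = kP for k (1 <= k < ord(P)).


Enumerate multiples of P until we hit Q = (3, 10):
  1P = (22, 6)
  2P = (3, 13)
  3P = (14, 8)
  4P = (0, 0)
  5P = (14, 15)
  6P = (3, 10)
Match found at i = 6.

k = 6


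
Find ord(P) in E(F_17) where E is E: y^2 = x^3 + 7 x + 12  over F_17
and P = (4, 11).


Compute successive multiples of P until we hit O:
  1P = (4, 11)
  2P = (11, 14)
  3P = (6, 10)
  4P = (3, 14)
  5P = (2, 0)
  6P = (3, 3)
  7P = (6, 7)
  8P = (11, 3)
  ... (continuing to 10P)
  10P = O

ord(P) = 10


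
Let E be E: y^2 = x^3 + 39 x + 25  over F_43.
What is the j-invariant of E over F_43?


Delta = -16(4 a^3 + 27 b^2) mod 43 = 8
-1728 * (4 a)^3 = -1728 * (4*39)^3 mod 43 = 2
j = 2 * 8^(-1) mod 43 = 11

j = 11 (mod 43)


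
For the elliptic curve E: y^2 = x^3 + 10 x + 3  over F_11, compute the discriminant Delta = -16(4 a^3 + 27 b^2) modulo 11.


4 a^3 + 27 b^2 = 4*10^3 + 27*3^2 = 4000 + 243 = 4243
Delta = -16 * (4243) = -67888
Delta mod 11 = 4

Delta = 4 (mod 11)


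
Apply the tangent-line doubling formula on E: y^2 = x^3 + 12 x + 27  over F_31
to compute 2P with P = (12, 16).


Doubling: s = (3 x1^2 + a) / (2 y1)
s = (3*12^2 + 12) / (2*16) mod 31 = 10
x3 = s^2 - 2 x1 mod 31 = 10^2 - 2*12 = 14
y3 = s (x1 - x3) - y1 mod 31 = 10 * (12 - 14) - 16 = 26

2P = (14, 26)


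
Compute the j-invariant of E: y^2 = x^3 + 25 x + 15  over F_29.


Delta = -16(4 a^3 + 27 b^2) mod 29 = 15
-1728 * (4 a)^3 = -1728 * (4*25)^3 mod 29 = 3
j = 3 * 15^(-1) mod 29 = 6

j = 6 (mod 29)


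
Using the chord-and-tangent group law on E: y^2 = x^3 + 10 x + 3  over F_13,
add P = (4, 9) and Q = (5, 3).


P != Q, so use the chord formula.
s = (y2 - y1) / (x2 - x1) = (7) / (1) mod 13 = 7
x3 = s^2 - x1 - x2 mod 13 = 7^2 - 4 - 5 = 1
y3 = s (x1 - x3) - y1 mod 13 = 7 * (4 - 1) - 9 = 12

P + Q = (1, 12)


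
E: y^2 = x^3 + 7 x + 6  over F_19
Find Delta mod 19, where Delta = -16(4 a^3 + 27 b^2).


4 a^3 + 27 b^2 = 4*7^3 + 27*6^2 = 1372 + 972 = 2344
Delta = -16 * (2344) = -37504
Delta mod 19 = 2

Delta = 2 (mod 19)


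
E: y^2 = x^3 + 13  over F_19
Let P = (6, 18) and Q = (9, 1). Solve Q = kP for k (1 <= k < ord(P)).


Enumerate multiples of P until we hit Q = (9, 1):
  1P = (6, 18)
  2P = (16, 9)
  3P = (17, 9)
  4P = (13, 5)
  5P = (5, 10)
  6P = (15, 5)
  7P = (9, 18)
  8P = (4, 1)
  9P = (10, 5)
  10P = (10, 14)
  11P = (4, 18)
  12P = (9, 1)
Match found at i = 12.

k = 12


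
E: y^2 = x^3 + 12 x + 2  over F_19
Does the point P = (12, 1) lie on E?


Check whether y^2 = x^3 + 12 x + 2 (mod 19) for (x, y) = (12, 1).
LHS: y^2 = 1^2 mod 19 = 1
RHS: x^3 + 12 x + 2 = 12^3 + 12*12 + 2 mod 19 = 12
LHS != RHS

No, not on the curve


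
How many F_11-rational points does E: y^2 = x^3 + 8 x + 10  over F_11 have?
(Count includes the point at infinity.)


For each x in F_11, count y with y^2 = x^3 + 8 x + 10 mod 11:
  x = 2: RHS = 1, y in [1, 10]  -> 2 point(s)
  x = 8: RHS = 3, y in [5, 6]  -> 2 point(s)
  x = 10: RHS = 1, y in [1, 10]  -> 2 point(s)
Affine points: 6. Add the point at infinity: total = 7.

#E(F_11) = 7


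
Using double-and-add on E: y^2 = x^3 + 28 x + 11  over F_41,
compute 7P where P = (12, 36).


k = 7 = 111_2 (binary, LSB first: 111)
Double-and-add from P = (12, 36):
  bit 0 = 1: acc = O + (12, 36) = (12, 36)
  bit 1 = 1: acc = (12, 36) + (1, 32) = (20, 17)
  bit 2 = 1: acc = (20, 17) + (14, 20) = (38, 33)

7P = (38, 33)


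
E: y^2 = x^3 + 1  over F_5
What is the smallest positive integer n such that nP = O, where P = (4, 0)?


Compute successive multiples of P until we hit O:
  1P = (4, 0)
  2P = O

ord(P) = 2


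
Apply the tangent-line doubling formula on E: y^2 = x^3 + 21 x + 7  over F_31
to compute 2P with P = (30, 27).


Doubling: s = (3 x1^2 + a) / (2 y1)
s = (3*30^2 + 21) / (2*27) mod 31 = 28
x3 = s^2 - 2 x1 mod 31 = 28^2 - 2*30 = 11
y3 = s (x1 - x3) - y1 mod 31 = 28 * (30 - 11) - 27 = 9

2P = (11, 9)


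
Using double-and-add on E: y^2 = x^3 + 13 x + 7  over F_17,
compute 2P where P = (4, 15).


k = 2 = 10_2 (binary, LSB first: 01)
Double-and-add from P = (4, 15):
  bit 0 = 0: acc unchanged = O
  bit 1 = 1: acc = O + (11, 11) = (11, 11)

2P = (11, 11)


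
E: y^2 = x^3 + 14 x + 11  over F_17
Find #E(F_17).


For each x in F_17, count y with y^2 = x^3 + 14 x + 11 mod 17:
  x = 1: RHS = 9, y in [3, 14]  -> 2 point(s)
  x = 2: RHS = 13, y in [8, 9]  -> 2 point(s)
  x = 5: RHS = 2, y in [6, 11]  -> 2 point(s)
  x = 9: RHS = 16, y in [4, 13]  -> 2 point(s)
  x = 11: RHS = 0, y in [0]  -> 1 point(s)
  x = 15: RHS = 9, y in [3, 14]  -> 2 point(s)
  x = 16: RHS = 13, y in [8, 9]  -> 2 point(s)
Affine points: 13. Add the point at infinity: total = 14.

#E(F_17) = 14


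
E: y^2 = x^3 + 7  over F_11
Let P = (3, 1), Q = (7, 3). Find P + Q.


P != Q, so use the chord formula.
s = (y2 - y1) / (x2 - x1) = (2) / (4) mod 11 = 6
x3 = s^2 - x1 - x2 mod 11 = 6^2 - 3 - 7 = 4
y3 = s (x1 - x3) - y1 mod 11 = 6 * (3 - 4) - 1 = 4

P + Q = (4, 4)


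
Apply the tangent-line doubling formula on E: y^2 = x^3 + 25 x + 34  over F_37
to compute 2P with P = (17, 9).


Doubling: s = (3 x1^2 + a) / (2 y1)
s = (3*17^2 + 25) / (2*9) mod 37 = 29
x3 = s^2 - 2 x1 mod 37 = 29^2 - 2*17 = 30
y3 = s (x1 - x3) - y1 mod 37 = 29 * (17 - 30) - 9 = 21

2P = (30, 21)


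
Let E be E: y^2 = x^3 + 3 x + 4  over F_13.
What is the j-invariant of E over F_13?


Delta = -16(4 a^3 + 27 b^2) mod 13 = 5
-1728 * (4 a)^3 = -1728 * (4*3)^3 mod 13 = 12
j = 12 * 5^(-1) mod 13 = 5

j = 5 (mod 13)


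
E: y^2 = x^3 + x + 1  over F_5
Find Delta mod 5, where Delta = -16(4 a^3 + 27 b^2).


4 a^3 + 27 b^2 = 4*1^3 + 27*1^2 = 4 + 27 = 31
Delta = -16 * (31) = -496
Delta mod 5 = 4

Delta = 4 (mod 5)


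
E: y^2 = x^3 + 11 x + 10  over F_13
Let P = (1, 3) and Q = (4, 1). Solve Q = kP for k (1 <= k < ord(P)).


Enumerate multiples of P until we hit Q = (4, 1):
  1P = (1, 3)
  2P = (2, 12)
  3P = (0, 6)
  4P = (8, 5)
  5P = (7, 12)
  6P = (4, 12)
  7P = (4, 1)
Match found at i = 7.

k = 7


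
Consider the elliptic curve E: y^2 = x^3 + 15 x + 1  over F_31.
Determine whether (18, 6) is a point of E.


Check whether y^2 = x^3 + 15 x + 1 (mod 31) for (x, y) = (18, 6).
LHS: y^2 = 6^2 mod 31 = 5
RHS: x^3 + 15 x + 1 = 18^3 + 15*18 + 1 mod 31 = 27
LHS != RHS

No, not on the curve


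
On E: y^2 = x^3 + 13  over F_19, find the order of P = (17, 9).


Compute successive multiples of P until we hit O:
  1P = (17, 9)
  2P = (15, 5)
  3P = (10, 5)
  4P = (9, 1)
  5P = (13, 14)
  6P = (6, 1)
  7P = (16, 9)
  8P = (5, 10)
  ... (continuing to 19P)
  19P = O

ord(P) = 19


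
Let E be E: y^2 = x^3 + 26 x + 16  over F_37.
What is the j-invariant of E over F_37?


Delta = -16(4 a^3 + 27 b^2) mod 37 = 11
-1728 * (4 a)^3 = -1728 * (4*26)^3 mod 37 = 1
j = 1 * 11^(-1) mod 37 = 27

j = 27 (mod 37)


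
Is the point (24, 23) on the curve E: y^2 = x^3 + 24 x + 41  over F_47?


Check whether y^2 = x^3 + 24 x + 41 (mod 47) for (x, y) = (24, 23).
LHS: y^2 = 23^2 mod 47 = 12
RHS: x^3 + 24 x + 41 = 24^3 + 24*24 + 41 mod 47 = 12
LHS = RHS

Yes, on the curve


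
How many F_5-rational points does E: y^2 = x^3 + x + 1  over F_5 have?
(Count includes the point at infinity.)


For each x in F_5, count y with y^2 = x^3 + 1 x + 1 mod 5:
  x = 0: RHS = 1, y in [1, 4]  -> 2 point(s)
  x = 2: RHS = 1, y in [1, 4]  -> 2 point(s)
  x = 3: RHS = 1, y in [1, 4]  -> 2 point(s)
  x = 4: RHS = 4, y in [2, 3]  -> 2 point(s)
Affine points: 8. Add the point at infinity: total = 9.

#E(F_5) = 9


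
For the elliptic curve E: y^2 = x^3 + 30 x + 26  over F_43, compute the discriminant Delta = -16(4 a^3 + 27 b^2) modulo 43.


4 a^3 + 27 b^2 = 4*30^3 + 27*26^2 = 108000 + 18252 = 126252
Delta = -16 * (126252) = -2020032
Delta mod 43 = 22

Delta = 22 (mod 43)


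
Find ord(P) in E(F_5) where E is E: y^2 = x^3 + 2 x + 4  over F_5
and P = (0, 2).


Compute successive multiples of P until we hit O:
  1P = (0, 2)
  2P = (4, 1)
  3P = (2, 1)
  4P = (2, 4)
  5P = (4, 4)
  6P = (0, 3)
  7P = O

ord(P) = 7


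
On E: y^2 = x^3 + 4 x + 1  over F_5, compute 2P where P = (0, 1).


Doubling: s = (3 x1^2 + a) / (2 y1)
s = (3*0^2 + 4) / (2*1) mod 5 = 2
x3 = s^2 - 2 x1 mod 5 = 2^2 - 2*0 = 4
y3 = s (x1 - x3) - y1 mod 5 = 2 * (0 - 4) - 1 = 1

2P = (4, 1)


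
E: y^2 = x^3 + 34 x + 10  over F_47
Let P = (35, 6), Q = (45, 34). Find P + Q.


P != Q, so use the chord formula.
s = (y2 - y1) / (x2 - x1) = (28) / (10) mod 47 = 31
x3 = s^2 - x1 - x2 mod 47 = 31^2 - 35 - 45 = 35
y3 = s (x1 - x3) - y1 mod 47 = 31 * (35 - 35) - 6 = 41

P + Q = (35, 41)


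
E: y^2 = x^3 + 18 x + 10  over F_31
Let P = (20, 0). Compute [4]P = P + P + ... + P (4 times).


k = 4 = 100_2 (binary, LSB first: 001)
Double-and-add from P = (20, 0):
  bit 0 = 0: acc unchanged = O
  bit 1 = 0: acc unchanged = O
  bit 2 = 1: acc = O + O = O

4P = O


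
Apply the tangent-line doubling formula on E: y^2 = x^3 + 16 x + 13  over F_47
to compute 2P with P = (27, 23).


Doubling: s = (3 x1^2 + a) / (2 y1)
s = (3*27^2 + 16) / (2*23) mod 47 = 6
x3 = s^2 - 2 x1 mod 47 = 6^2 - 2*27 = 29
y3 = s (x1 - x3) - y1 mod 47 = 6 * (27 - 29) - 23 = 12

2P = (29, 12)


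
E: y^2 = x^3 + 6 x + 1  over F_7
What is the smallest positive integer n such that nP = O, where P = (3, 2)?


Compute successive multiples of P until we hit O:
  1P = (3, 2)
  2P = (3, 5)
  3P = O

ord(P) = 3


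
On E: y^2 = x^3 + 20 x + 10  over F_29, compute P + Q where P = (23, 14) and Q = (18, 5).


P != Q, so use the chord formula.
s = (y2 - y1) / (x2 - x1) = (20) / (24) mod 29 = 25
x3 = s^2 - x1 - x2 mod 29 = 25^2 - 23 - 18 = 4
y3 = s (x1 - x3) - y1 mod 29 = 25 * (23 - 4) - 14 = 26

P + Q = (4, 26)


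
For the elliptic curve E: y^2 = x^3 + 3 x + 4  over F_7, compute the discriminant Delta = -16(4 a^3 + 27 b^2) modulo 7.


4 a^3 + 27 b^2 = 4*3^3 + 27*4^2 = 108 + 432 = 540
Delta = -16 * (540) = -8640
Delta mod 7 = 5

Delta = 5 (mod 7)


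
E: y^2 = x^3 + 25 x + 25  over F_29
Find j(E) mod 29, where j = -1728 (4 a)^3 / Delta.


Delta = -16(4 a^3 + 27 b^2) mod 29 = 26
-1728 * (4 a)^3 = -1728 * (4*25)^3 mod 29 = 3
j = 3 * 26^(-1) mod 29 = 28

j = 28 (mod 29)


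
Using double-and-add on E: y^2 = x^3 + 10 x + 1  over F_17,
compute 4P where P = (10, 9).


k = 4 = 100_2 (binary, LSB first: 001)
Double-and-add from P = (10, 9):
  bit 0 = 0: acc unchanged = O
  bit 1 = 0: acc unchanged = O
  bit 2 = 1: acc = O + (0, 16) = (0, 16)

4P = (0, 16)


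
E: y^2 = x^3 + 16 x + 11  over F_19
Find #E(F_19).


For each x in F_19, count y with y^2 = x^3 + 16 x + 11 mod 19:
  x = 0: RHS = 11, y in [7, 12]  -> 2 point(s)
  x = 1: RHS = 9, y in [3, 16]  -> 2 point(s)
  x = 4: RHS = 6, y in [5, 14]  -> 2 point(s)
  x = 5: RHS = 7, y in [8, 11]  -> 2 point(s)
  x = 6: RHS = 0, y in [0]  -> 1 point(s)
  x = 8: RHS = 5, y in [9, 10]  -> 2 point(s)
  x = 11: RHS = 17, y in [6, 13]  -> 2 point(s)
  x = 15: RHS = 16, y in [4, 15]  -> 2 point(s)
  x = 17: RHS = 9, y in [3, 16]  -> 2 point(s)
Affine points: 17. Add the point at infinity: total = 18.

#E(F_19) = 18


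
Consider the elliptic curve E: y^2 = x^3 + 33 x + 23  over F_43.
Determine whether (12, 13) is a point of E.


Check whether y^2 = x^3 + 33 x + 23 (mod 43) for (x, y) = (12, 13).
LHS: y^2 = 13^2 mod 43 = 40
RHS: x^3 + 33 x + 23 = 12^3 + 33*12 + 23 mod 43 = 40
LHS = RHS

Yes, on the curve


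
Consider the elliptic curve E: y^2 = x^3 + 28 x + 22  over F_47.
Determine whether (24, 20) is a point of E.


Check whether y^2 = x^3 + 28 x + 22 (mod 47) for (x, y) = (24, 20).
LHS: y^2 = 20^2 mod 47 = 24
RHS: x^3 + 28 x + 22 = 24^3 + 28*24 + 22 mod 47 = 42
LHS != RHS

No, not on the curve


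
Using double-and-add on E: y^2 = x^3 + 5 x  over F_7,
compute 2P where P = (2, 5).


k = 2 = 10_2 (binary, LSB first: 01)
Double-and-add from P = (2, 5):
  bit 0 = 0: acc unchanged = O
  bit 1 = 1: acc = O + (4, 0) = (4, 0)

2P = (4, 0)


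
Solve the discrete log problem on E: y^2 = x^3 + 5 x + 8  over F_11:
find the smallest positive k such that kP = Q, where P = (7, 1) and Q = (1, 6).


Enumerate multiples of P until we hit Q = (1, 6):
  1P = (7, 1)
  2P = (9, 1)
  3P = (6, 10)
  4P = (2, 9)
  5P = (5, 9)
  6P = (4, 9)
  7P = (1, 5)
  8P = (1, 6)
Match found at i = 8.

k = 8


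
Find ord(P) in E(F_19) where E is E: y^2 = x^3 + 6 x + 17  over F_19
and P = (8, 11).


Compute successive multiples of P until we hit O:
  1P = (8, 11)
  2P = (8, 8)
  3P = O

ord(P) = 3


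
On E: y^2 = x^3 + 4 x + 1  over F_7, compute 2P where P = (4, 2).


Doubling: s = (3 x1^2 + a) / (2 y1)
s = (3*4^2 + 4) / (2*2) mod 7 = 6
x3 = s^2 - 2 x1 mod 7 = 6^2 - 2*4 = 0
y3 = s (x1 - x3) - y1 mod 7 = 6 * (4 - 0) - 2 = 1

2P = (0, 1)


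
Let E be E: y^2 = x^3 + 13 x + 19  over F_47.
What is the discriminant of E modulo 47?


4 a^3 + 27 b^2 = 4*13^3 + 27*19^2 = 8788 + 9747 = 18535
Delta = -16 * (18535) = -296560
Delta mod 47 = 10

Delta = 10 (mod 47)


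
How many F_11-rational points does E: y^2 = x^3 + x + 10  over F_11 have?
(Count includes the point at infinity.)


For each x in F_11, count y with y^2 = x^3 + 1 x + 10 mod 11:
  x = 1: RHS = 1, y in [1, 10]  -> 2 point(s)
  x = 2: RHS = 9, y in [3, 8]  -> 2 point(s)
  x = 4: RHS = 1, y in [1, 10]  -> 2 point(s)
  x = 6: RHS = 1, y in [1, 10]  -> 2 point(s)
  x = 9: RHS = 0, y in [0]  -> 1 point(s)
Affine points: 9. Add the point at infinity: total = 10.

#E(F_11) = 10


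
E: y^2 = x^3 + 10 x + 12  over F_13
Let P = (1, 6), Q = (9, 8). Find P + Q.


P != Q, so use the chord formula.
s = (y2 - y1) / (x2 - x1) = (2) / (8) mod 13 = 10
x3 = s^2 - x1 - x2 mod 13 = 10^2 - 1 - 9 = 12
y3 = s (x1 - x3) - y1 mod 13 = 10 * (1 - 12) - 6 = 1

P + Q = (12, 1)


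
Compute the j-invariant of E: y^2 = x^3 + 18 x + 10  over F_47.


Delta = -16(4 a^3 + 27 b^2) mod 47 = 19
-1728 * (4 a)^3 = -1728 * (4*18)^3 mod 47 = 43
j = 43 * 19^(-1) mod 47 = 27

j = 27 (mod 47)


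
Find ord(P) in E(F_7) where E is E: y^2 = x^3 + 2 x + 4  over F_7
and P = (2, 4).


Compute successive multiples of P until we hit O:
  1P = (2, 4)
  2P = (3, 3)
  3P = (3, 4)
  4P = (2, 3)
  5P = O

ord(P) = 5


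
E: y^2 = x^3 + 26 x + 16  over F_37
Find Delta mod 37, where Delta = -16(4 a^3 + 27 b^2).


4 a^3 + 27 b^2 = 4*26^3 + 27*16^2 = 70304 + 6912 = 77216
Delta = -16 * (77216) = -1235456
Delta mod 37 = 11

Delta = 11 (mod 37)


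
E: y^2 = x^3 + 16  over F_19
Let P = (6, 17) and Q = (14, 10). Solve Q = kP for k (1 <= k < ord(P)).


Enumerate multiples of P until we hit Q = (14, 10):
  1P = (6, 17)
  2P = (14, 9)
  3P = (0, 15)
  4P = (11, 13)
  5P = (11, 6)
  6P = (0, 4)
  7P = (14, 10)
Match found at i = 7.

k = 7


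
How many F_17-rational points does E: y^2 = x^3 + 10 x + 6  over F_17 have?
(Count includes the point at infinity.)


For each x in F_17, count y with y^2 = x^3 + 10 x + 6 mod 17:
  x = 1: RHS = 0, y in [0]  -> 1 point(s)
  x = 2: RHS = 0, y in [0]  -> 1 point(s)
  x = 4: RHS = 8, y in [5, 12]  -> 2 point(s)
  x = 9: RHS = 9, y in [3, 14]  -> 2 point(s)
  x = 10: RHS = 1, y in [1, 16]  -> 2 point(s)
  x = 11: RHS = 2, y in [6, 11]  -> 2 point(s)
  x = 12: RHS = 1, y in [1, 16]  -> 2 point(s)
  x = 13: RHS = 4, y in [2, 15]  -> 2 point(s)
  x = 14: RHS = 0, y in [0]  -> 1 point(s)
Affine points: 15. Add the point at infinity: total = 16.

#E(F_17) = 16


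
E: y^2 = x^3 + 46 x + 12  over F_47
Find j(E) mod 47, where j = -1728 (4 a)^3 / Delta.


Delta = -16(4 a^3 + 27 b^2) mod 47 = 37
-1728 * (4 a)^3 = -1728 * (4*46)^3 mod 47 = 1
j = 1 * 37^(-1) mod 47 = 14

j = 14 (mod 47)


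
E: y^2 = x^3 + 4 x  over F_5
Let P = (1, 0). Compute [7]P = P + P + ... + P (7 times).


k = 7 = 111_2 (binary, LSB first: 111)
Double-and-add from P = (1, 0):
  bit 0 = 1: acc = O + (1, 0) = (1, 0)
  bit 1 = 1: acc = (1, 0) + O = (1, 0)
  bit 2 = 1: acc = (1, 0) + O = (1, 0)

7P = (1, 0)


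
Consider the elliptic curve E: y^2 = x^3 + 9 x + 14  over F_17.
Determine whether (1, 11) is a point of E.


Check whether y^2 = x^3 + 9 x + 14 (mod 17) for (x, y) = (1, 11).
LHS: y^2 = 11^2 mod 17 = 2
RHS: x^3 + 9 x + 14 = 1^3 + 9*1 + 14 mod 17 = 7
LHS != RHS

No, not on the curve


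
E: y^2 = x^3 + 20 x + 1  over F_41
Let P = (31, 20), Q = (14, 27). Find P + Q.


P != Q, so use the chord formula.
s = (y2 - y1) / (x2 - x1) = (7) / (24) mod 41 = 2
x3 = s^2 - x1 - x2 mod 41 = 2^2 - 31 - 14 = 0
y3 = s (x1 - x3) - y1 mod 41 = 2 * (31 - 0) - 20 = 1

P + Q = (0, 1)


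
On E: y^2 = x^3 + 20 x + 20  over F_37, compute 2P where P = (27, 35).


Doubling: s = (3 x1^2 + a) / (2 y1)
s = (3*27^2 + 20) / (2*35) mod 37 = 31
x3 = s^2 - 2 x1 mod 37 = 31^2 - 2*27 = 19
y3 = s (x1 - x3) - y1 mod 37 = 31 * (27 - 19) - 35 = 28

2P = (19, 28)


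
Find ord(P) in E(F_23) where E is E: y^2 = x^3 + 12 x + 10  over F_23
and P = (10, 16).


Compute successive multiples of P until we hit O:
  1P = (10, 16)
  2P = (19, 17)
  3P = (19, 6)
  4P = (10, 7)
  5P = O

ord(P) = 5


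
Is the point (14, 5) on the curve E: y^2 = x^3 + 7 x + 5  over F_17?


Check whether y^2 = x^3 + 7 x + 5 (mod 17) for (x, y) = (14, 5).
LHS: y^2 = 5^2 mod 17 = 8
RHS: x^3 + 7 x + 5 = 14^3 + 7*14 + 5 mod 17 = 8
LHS = RHS

Yes, on the curve


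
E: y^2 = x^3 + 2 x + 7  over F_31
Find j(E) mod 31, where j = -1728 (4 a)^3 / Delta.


Delta = -16(4 a^3 + 27 b^2) mod 31 = 20
-1728 * (4 a)^3 = -1728 * (4*2)^3 mod 31 = 4
j = 4 * 20^(-1) mod 31 = 25

j = 25 (mod 31)


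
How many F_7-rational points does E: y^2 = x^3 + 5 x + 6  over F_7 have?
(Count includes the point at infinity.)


For each x in F_7, count y with y^2 = x^3 + 5 x + 6 mod 7:
  x = 5: RHS = 2, y in [3, 4]  -> 2 point(s)
  x = 6: RHS = 0, y in [0]  -> 1 point(s)
Affine points: 3. Add the point at infinity: total = 4.

#E(F_7) = 4


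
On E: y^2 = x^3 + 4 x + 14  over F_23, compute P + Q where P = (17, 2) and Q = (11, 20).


P != Q, so use the chord formula.
s = (y2 - y1) / (x2 - x1) = (18) / (17) mod 23 = 20
x3 = s^2 - x1 - x2 mod 23 = 20^2 - 17 - 11 = 4
y3 = s (x1 - x3) - y1 mod 23 = 20 * (17 - 4) - 2 = 5

P + Q = (4, 5)


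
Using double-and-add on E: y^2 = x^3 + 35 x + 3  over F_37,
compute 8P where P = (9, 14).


k = 8 = 1000_2 (binary, LSB first: 0001)
Double-and-add from P = (9, 14):
  bit 0 = 0: acc unchanged = O
  bit 1 = 0: acc unchanged = O
  bit 2 = 0: acc unchanged = O
  bit 3 = 1: acc = O + (29, 5) = (29, 5)

8P = (29, 5)


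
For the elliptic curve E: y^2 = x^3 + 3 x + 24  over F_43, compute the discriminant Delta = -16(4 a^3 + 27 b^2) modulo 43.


4 a^3 + 27 b^2 = 4*3^3 + 27*24^2 = 108 + 15552 = 15660
Delta = -16 * (15660) = -250560
Delta mod 43 = 1

Delta = 1 (mod 43)


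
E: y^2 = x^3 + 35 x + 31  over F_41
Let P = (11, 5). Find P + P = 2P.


Doubling: s = (3 x1^2 + a) / (2 y1)
s = (3*11^2 + 35) / (2*5) mod 41 = 7
x3 = s^2 - 2 x1 mod 41 = 7^2 - 2*11 = 27
y3 = s (x1 - x3) - y1 mod 41 = 7 * (11 - 27) - 5 = 6

2P = (27, 6)


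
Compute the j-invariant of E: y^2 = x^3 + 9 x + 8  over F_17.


Delta = -16(4 a^3 + 27 b^2) mod 17 = 3
-1728 * (4 a)^3 = -1728 * (4*9)^3 mod 17 = 14
j = 14 * 3^(-1) mod 17 = 16

j = 16 (mod 17)


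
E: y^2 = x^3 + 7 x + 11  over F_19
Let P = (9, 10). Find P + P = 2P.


Doubling: s = (3 x1^2 + a) / (2 y1)
s = (3*9^2 + 7) / (2*10) mod 19 = 3
x3 = s^2 - 2 x1 mod 19 = 3^2 - 2*9 = 10
y3 = s (x1 - x3) - y1 mod 19 = 3 * (9 - 10) - 10 = 6

2P = (10, 6)


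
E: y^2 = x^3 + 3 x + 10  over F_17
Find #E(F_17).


For each x in F_17, count y with y^2 = x^3 + 3 x + 10 mod 17:
  x = 4: RHS = 1, y in [1, 16]  -> 2 point(s)
  x = 7: RHS = 0, y in [0]  -> 1 point(s)
  x = 8: RHS = 2, y in [6, 11]  -> 2 point(s)
  x = 9: RHS = 1, y in [1, 16]  -> 2 point(s)
  x = 13: RHS = 2, y in [6, 11]  -> 2 point(s)
  x = 14: RHS = 8, y in [5, 12]  -> 2 point(s)
  x = 15: RHS = 13, y in [8, 9]  -> 2 point(s)
Affine points: 13. Add the point at infinity: total = 14.

#E(F_17) = 14


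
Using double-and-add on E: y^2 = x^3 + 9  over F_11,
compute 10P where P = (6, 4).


k = 10 = 1010_2 (binary, LSB first: 0101)
Double-and-add from P = (6, 4):
  bit 0 = 0: acc unchanged = O
  bit 1 = 1: acc = O + (8, 2) = (8, 2)
  bit 2 = 0: acc unchanged = (8, 2)
  bit 3 = 1: acc = (8, 2) + (0, 3) = (8, 9)

10P = (8, 9)


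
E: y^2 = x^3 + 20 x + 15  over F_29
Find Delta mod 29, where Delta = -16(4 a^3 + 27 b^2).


4 a^3 + 27 b^2 = 4*20^3 + 27*15^2 = 32000 + 6075 = 38075
Delta = -16 * (38075) = -609200
Delta mod 29 = 3

Delta = 3 (mod 29)


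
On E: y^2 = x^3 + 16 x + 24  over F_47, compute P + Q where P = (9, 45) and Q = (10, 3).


P != Q, so use the chord formula.
s = (y2 - y1) / (x2 - x1) = (5) / (1) mod 47 = 5
x3 = s^2 - x1 - x2 mod 47 = 5^2 - 9 - 10 = 6
y3 = s (x1 - x3) - y1 mod 47 = 5 * (9 - 6) - 45 = 17

P + Q = (6, 17)


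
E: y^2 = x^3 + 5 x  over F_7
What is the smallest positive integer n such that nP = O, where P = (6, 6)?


Compute successive multiples of P until we hit O:
  1P = (6, 6)
  2P = (4, 0)
  3P = (6, 1)
  4P = O

ord(P) = 4


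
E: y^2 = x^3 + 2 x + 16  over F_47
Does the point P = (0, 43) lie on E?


Check whether y^2 = x^3 + 2 x + 16 (mod 47) for (x, y) = (0, 43).
LHS: y^2 = 43^2 mod 47 = 16
RHS: x^3 + 2 x + 16 = 0^3 + 2*0 + 16 mod 47 = 16
LHS = RHS

Yes, on the curve


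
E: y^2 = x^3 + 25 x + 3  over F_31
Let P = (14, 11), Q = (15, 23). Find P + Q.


P != Q, so use the chord formula.
s = (y2 - y1) / (x2 - x1) = (12) / (1) mod 31 = 12
x3 = s^2 - x1 - x2 mod 31 = 12^2 - 14 - 15 = 22
y3 = s (x1 - x3) - y1 mod 31 = 12 * (14 - 22) - 11 = 17

P + Q = (22, 17)


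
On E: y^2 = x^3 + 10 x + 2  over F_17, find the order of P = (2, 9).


Compute successive multiples of P until we hit O:
  1P = (2, 9)
  2P = (4, 15)
  3P = (3, 5)
  4P = (11, 10)
  5P = (8, 13)
  6P = (15, 5)
  7P = (1, 9)
  8P = (14, 8)
  ... (continuing to 22P)
  22P = O

ord(P) = 22


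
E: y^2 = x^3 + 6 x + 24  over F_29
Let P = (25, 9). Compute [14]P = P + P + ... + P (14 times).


k = 14 = 1110_2 (binary, LSB first: 0111)
Double-and-add from P = (25, 9):
  bit 0 = 0: acc unchanged = O
  bit 1 = 1: acc = O + (17, 15) = (17, 15)
  bit 2 = 1: acc = (17, 15) + (4, 24) = (15, 26)
  bit 3 = 1: acc = (15, 26) + (20, 16) = (27, 27)

14P = (27, 27)


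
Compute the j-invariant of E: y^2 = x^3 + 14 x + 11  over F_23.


Delta = -16(4 a^3 + 27 b^2) mod 23 = 19
-1728 * (4 a)^3 = -1728 * (4*14)^3 mod 23 = 13
j = 13 * 19^(-1) mod 23 = 14

j = 14 (mod 23)


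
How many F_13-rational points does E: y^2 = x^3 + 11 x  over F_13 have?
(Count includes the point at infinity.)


For each x in F_13, count y with y^2 = x^3 + 11 x + 0 mod 13:
  x = 0: RHS = 0, y in [0]  -> 1 point(s)
  x = 1: RHS = 12, y in [5, 8]  -> 2 point(s)
  x = 2: RHS = 4, y in [2, 11]  -> 2 point(s)
  x = 4: RHS = 4, y in [2, 11]  -> 2 point(s)
  x = 6: RHS = 9, y in [3, 10]  -> 2 point(s)
  x = 7: RHS = 4, y in [2, 11]  -> 2 point(s)
  x = 9: RHS = 9, y in [3, 10]  -> 2 point(s)
  x = 11: RHS = 9, y in [3, 10]  -> 2 point(s)
  x = 12: RHS = 1, y in [1, 12]  -> 2 point(s)
Affine points: 17. Add the point at infinity: total = 18.

#E(F_13) = 18


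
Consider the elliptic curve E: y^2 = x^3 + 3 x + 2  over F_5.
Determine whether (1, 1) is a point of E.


Check whether y^2 = x^3 + 3 x + 2 (mod 5) for (x, y) = (1, 1).
LHS: y^2 = 1^2 mod 5 = 1
RHS: x^3 + 3 x + 2 = 1^3 + 3*1 + 2 mod 5 = 1
LHS = RHS

Yes, on the curve


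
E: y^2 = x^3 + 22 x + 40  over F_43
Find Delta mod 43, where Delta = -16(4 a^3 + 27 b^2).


4 a^3 + 27 b^2 = 4*22^3 + 27*40^2 = 42592 + 43200 = 85792
Delta = -16 * (85792) = -1372672
Delta mod 43 = 17

Delta = 17 (mod 43)


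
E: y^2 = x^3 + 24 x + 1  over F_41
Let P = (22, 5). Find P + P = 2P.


Doubling: s = (3 x1^2 + a) / (2 y1)
s = (3*22^2 + 24) / (2*5) mod 41 = 0
x3 = s^2 - 2 x1 mod 41 = 0^2 - 2*22 = 38
y3 = s (x1 - x3) - y1 mod 41 = 0 * (22 - 38) - 5 = 36

2P = (38, 36)


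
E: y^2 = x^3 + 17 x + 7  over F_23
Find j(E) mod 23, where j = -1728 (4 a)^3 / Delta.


Delta = -16(4 a^3 + 27 b^2) mod 23 = 16
-1728 * (4 a)^3 = -1728 * (4*17)^3 mod 23 = 3
j = 3 * 16^(-1) mod 23 = 16

j = 16 (mod 23)


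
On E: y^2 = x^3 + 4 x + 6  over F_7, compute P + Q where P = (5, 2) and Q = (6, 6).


P != Q, so use the chord formula.
s = (y2 - y1) / (x2 - x1) = (4) / (1) mod 7 = 4
x3 = s^2 - x1 - x2 mod 7 = 4^2 - 5 - 6 = 5
y3 = s (x1 - x3) - y1 mod 7 = 4 * (5 - 5) - 2 = 5

P + Q = (5, 5)


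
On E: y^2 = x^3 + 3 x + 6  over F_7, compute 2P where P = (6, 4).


Doubling: s = (3 x1^2 + a) / (2 y1)
s = (3*6^2 + 3) / (2*4) mod 7 = 6
x3 = s^2 - 2 x1 mod 7 = 6^2 - 2*6 = 3
y3 = s (x1 - x3) - y1 mod 7 = 6 * (6 - 3) - 4 = 0

2P = (3, 0)


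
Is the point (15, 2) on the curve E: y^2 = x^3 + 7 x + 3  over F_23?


Check whether y^2 = x^3 + 7 x + 3 (mod 23) for (x, y) = (15, 2).
LHS: y^2 = 2^2 mod 23 = 4
RHS: x^3 + 7 x + 3 = 15^3 + 7*15 + 3 mod 23 = 10
LHS != RHS

No, not on the curve


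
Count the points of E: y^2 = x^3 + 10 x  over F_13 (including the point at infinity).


For each x in F_13, count y with y^2 = x^3 + 10 x + 0 mod 13:
  x = 0: RHS = 0, y in [0]  -> 1 point(s)
  x = 4: RHS = 0, y in [0]  -> 1 point(s)
  x = 6: RHS = 3, y in [4, 9]  -> 2 point(s)
  x = 7: RHS = 10, y in [6, 7]  -> 2 point(s)
  x = 9: RHS = 0, y in [0]  -> 1 point(s)
Affine points: 7. Add the point at infinity: total = 8.

#E(F_13) = 8


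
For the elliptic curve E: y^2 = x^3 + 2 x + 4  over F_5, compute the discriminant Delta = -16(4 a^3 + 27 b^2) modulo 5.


4 a^3 + 27 b^2 = 4*2^3 + 27*4^2 = 32 + 432 = 464
Delta = -16 * (464) = -7424
Delta mod 5 = 1

Delta = 1 (mod 5)


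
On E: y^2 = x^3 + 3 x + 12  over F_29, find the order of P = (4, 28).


Compute successive multiples of P until we hit O:
  1P = (4, 28)
  2P = (26, 11)
  3P = (12, 23)
  4P = (22, 5)
  5P = (16, 26)
  6P = (5, 6)
  7P = (11, 10)
  8P = (7, 17)
  ... (continuing to 21P)
  21P = O

ord(P) = 21


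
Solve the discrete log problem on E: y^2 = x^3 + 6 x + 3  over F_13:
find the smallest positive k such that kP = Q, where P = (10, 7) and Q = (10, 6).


Enumerate multiples of P until we hit Q = (10, 6):
  1P = (10, 7)
  2P = (3, 3)
  3P = (12, 3)
  4P = (8, 2)
  5P = (11, 10)
  6P = (1, 7)
  7P = (2, 6)
  8P = (0, 4)
  9P = (4, 0)
  10P = (0, 9)
  11P = (2, 7)
  12P = (1, 6)
  13P = (11, 3)
  14P = (8, 11)
  15P = (12, 10)
  16P = (3, 10)
  17P = (10, 6)
Match found at i = 17.

k = 17


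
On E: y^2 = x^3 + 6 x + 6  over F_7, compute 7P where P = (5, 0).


k = 7 = 111_2 (binary, LSB first: 111)
Double-and-add from P = (5, 0):
  bit 0 = 1: acc = O + (5, 0) = (5, 0)
  bit 1 = 1: acc = (5, 0) + O = (5, 0)
  bit 2 = 1: acc = (5, 0) + O = (5, 0)

7P = (5, 0)


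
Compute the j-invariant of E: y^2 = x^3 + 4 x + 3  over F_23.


Delta = -16(4 a^3 + 27 b^2) mod 23 = 20
-1728 * (4 a)^3 = -1728 * (4*4)^3 mod 23 = 17
j = 17 * 20^(-1) mod 23 = 2

j = 2 (mod 23)


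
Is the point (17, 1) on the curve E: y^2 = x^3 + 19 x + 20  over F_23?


Check whether y^2 = x^3 + 19 x + 20 (mod 23) for (x, y) = (17, 1).
LHS: y^2 = 1^2 mod 23 = 1
RHS: x^3 + 19 x + 20 = 17^3 + 19*17 + 20 mod 23 = 12
LHS != RHS

No, not on the curve


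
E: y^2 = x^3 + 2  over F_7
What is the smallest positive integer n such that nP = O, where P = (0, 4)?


Compute successive multiples of P until we hit O:
  1P = (0, 4)
  2P = (0, 3)
  3P = O

ord(P) = 3


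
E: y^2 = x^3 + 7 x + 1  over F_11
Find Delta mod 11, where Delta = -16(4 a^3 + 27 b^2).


4 a^3 + 27 b^2 = 4*7^3 + 27*1^2 = 1372 + 27 = 1399
Delta = -16 * (1399) = -22384
Delta mod 11 = 1

Delta = 1 (mod 11)


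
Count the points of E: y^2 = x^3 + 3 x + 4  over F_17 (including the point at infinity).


For each x in F_17, count y with y^2 = x^3 + 3 x + 4 mod 17:
  x = 0: RHS = 4, y in [2, 15]  -> 2 point(s)
  x = 1: RHS = 8, y in [5, 12]  -> 2 point(s)
  x = 2: RHS = 1, y in [1, 16]  -> 2 point(s)
  x = 5: RHS = 8, y in [5, 12]  -> 2 point(s)
  x = 6: RHS = 0, y in [0]  -> 1 point(s)
  x = 8: RHS = 13, y in [8, 9]  -> 2 point(s)
  x = 11: RHS = 8, y in [5, 12]  -> 2 point(s)
  x = 12: RHS = 0, y in [0]  -> 1 point(s)
  x = 13: RHS = 13, y in [8, 9]  -> 2 point(s)
  x = 14: RHS = 2, y in [6, 11]  -> 2 point(s)
  x = 16: RHS = 0, y in [0]  -> 1 point(s)
Affine points: 19. Add the point at infinity: total = 20.

#E(F_17) = 20


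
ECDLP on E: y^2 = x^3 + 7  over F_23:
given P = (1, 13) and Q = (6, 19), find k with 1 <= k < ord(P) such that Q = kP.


Enumerate multiples of P until we hit Q = (6, 19):
  1P = (1, 13)
  2P = (22, 12)
  3P = (6, 19)
Match found at i = 3.

k = 3


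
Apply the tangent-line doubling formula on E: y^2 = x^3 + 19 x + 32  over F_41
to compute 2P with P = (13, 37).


Doubling: s = (3 x1^2 + a) / (2 y1)
s = (3*13^2 + 19) / (2*37) mod 41 = 6
x3 = s^2 - 2 x1 mod 41 = 6^2 - 2*13 = 10
y3 = s (x1 - x3) - y1 mod 41 = 6 * (13 - 10) - 37 = 22

2P = (10, 22)


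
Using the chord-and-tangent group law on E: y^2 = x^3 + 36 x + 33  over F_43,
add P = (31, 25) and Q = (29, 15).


P != Q, so use the chord formula.
s = (y2 - y1) / (x2 - x1) = (33) / (41) mod 43 = 5
x3 = s^2 - x1 - x2 mod 43 = 5^2 - 31 - 29 = 8
y3 = s (x1 - x3) - y1 mod 43 = 5 * (31 - 8) - 25 = 4

P + Q = (8, 4)


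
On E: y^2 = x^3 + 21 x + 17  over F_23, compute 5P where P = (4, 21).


k = 5 = 101_2 (binary, LSB first: 101)
Double-and-add from P = (4, 21):
  bit 0 = 1: acc = O + (4, 21) = (4, 21)
  bit 1 = 0: acc unchanged = (4, 21)
  bit 2 = 1: acc = (4, 21) + (1, 19) = (21, 6)

5P = (21, 6)
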